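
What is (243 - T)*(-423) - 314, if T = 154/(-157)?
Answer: -16252313/157 ≈ -1.0352e+5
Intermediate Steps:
T = -154/157 (T = 154*(-1/157) = -154/157 ≈ -0.98089)
(243 - T)*(-423) - 314 = (243 - 1*(-154/157))*(-423) - 314 = (243 + 154/157)*(-423) - 314 = (38305/157)*(-423) - 314 = -16203015/157 - 314 = -16252313/157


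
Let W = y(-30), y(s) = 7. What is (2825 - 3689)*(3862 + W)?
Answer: -3342816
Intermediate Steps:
W = 7
(2825 - 3689)*(3862 + W) = (2825 - 3689)*(3862 + 7) = -864*3869 = -3342816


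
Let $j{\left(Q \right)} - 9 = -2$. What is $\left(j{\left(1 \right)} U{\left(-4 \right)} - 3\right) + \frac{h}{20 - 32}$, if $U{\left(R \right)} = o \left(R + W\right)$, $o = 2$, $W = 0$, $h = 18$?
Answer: $- \frac{121}{2} \approx -60.5$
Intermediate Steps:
$j{\left(Q \right)} = 7$ ($j{\left(Q \right)} = 9 - 2 = 7$)
$U{\left(R \right)} = 2 R$ ($U{\left(R \right)} = 2 \left(R + 0\right) = 2 R$)
$\left(j{\left(1 \right)} U{\left(-4 \right)} - 3\right) + \frac{h}{20 - 32} = \left(7 \cdot 2 \left(-4\right) - 3\right) + \frac{1}{20 - 32} \cdot 18 = \left(7 \left(-8\right) - 3\right) + \frac{1}{-12} \cdot 18 = \left(-56 - 3\right) - \frac{3}{2} = -59 - \frac{3}{2} = - \frac{121}{2}$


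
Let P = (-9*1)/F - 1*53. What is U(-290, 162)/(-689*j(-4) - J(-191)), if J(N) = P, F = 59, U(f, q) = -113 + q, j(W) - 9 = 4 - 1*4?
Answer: -2891/362723 ≈ -0.0079703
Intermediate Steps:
j(W) = 9 (j(W) = 9 + (4 - 1*4) = 9 + (4 - 4) = 9 + 0 = 9)
P = -3136/59 (P = -9*1/59 - 1*53 = -9*1/59 - 53 = -9/59 - 53 = -3136/59 ≈ -53.153)
J(N) = -3136/59
U(-290, 162)/(-689*j(-4) - J(-191)) = (-113 + 162)/(-689*9 - 1*(-3136/59)) = 49/(-6201 + 3136/59) = 49/(-362723/59) = 49*(-59/362723) = -2891/362723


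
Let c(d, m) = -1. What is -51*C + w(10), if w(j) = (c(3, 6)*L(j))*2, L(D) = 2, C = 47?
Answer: -2401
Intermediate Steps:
w(j) = -4 (w(j) = -1*2*2 = -2*2 = -4)
-51*C + w(10) = -51*47 - 4 = -2397 - 4 = -2401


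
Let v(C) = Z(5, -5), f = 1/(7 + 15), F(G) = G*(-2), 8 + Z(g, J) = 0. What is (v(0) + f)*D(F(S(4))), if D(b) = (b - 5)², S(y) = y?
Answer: -29575/22 ≈ -1344.3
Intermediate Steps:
Z(g, J) = -8 (Z(g, J) = -8 + 0 = -8)
F(G) = -2*G
D(b) = (-5 + b)²
f = 1/22 ≈ 0.045455
v(C) = -8
(v(0) + f)*D(F(S(4))) = (-8 + 1/22)*(-5 - 2*4)² = -175*(-5 - 8)²/22 = -175/22*(-13)² = -175/22*169 = -29575/22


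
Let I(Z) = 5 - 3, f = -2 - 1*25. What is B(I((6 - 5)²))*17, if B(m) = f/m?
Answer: -459/2 ≈ -229.50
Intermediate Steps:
f = -27 (f = -2 - 25 = -27)
I(Z) = 2
B(m) = -27/m
B(I((6 - 5)²))*17 = -27/2*17 = -459/2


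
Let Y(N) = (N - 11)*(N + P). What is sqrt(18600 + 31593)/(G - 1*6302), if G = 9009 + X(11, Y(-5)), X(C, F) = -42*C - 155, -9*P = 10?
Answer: 39*sqrt(33)/2090 ≈ 0.10720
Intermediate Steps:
P = -10/9 (P = -1/9*10 = -10/9 ≈ -1.1111)
Y(N) = (-11 + N)*(-10/9 + N) (Y(N) = (N - 11)*(N - 10/9) = (-11 + N)*(-10/9 + N))
X(C, F) = -155 - 42*C
G = 8392 (G = 9009 + (-155 - 42*11) = 9009 + (-155 - 462) = 9009 - 617 = 8392)
sqrt(18600 + 31593)/(G - 1*6302) = sqrt(18600 + 31593)/(8392 - 1*6302) = sqrt(50193)/(8392 - 6302) = (39*sqrt(33))/2090 = (39*sqrt(33))*(1/2090) = 39*sqrt(33)/2090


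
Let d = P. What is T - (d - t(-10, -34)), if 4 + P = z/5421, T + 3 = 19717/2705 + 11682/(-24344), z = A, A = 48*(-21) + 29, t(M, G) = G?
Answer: -4642501341241/178487834460 ≈ -26.010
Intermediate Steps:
A = -979 (A = -1008 + 29 = -979)
z = -979
T = 125419639/32925260 (T = -3 + (19717/2705 + 11682/(-24344)) = -3 + (19717*(1/2705) + 11682*(-1/24344)) = -3 + (19717/2705 - 5841/12172) = -3 + 224195419/32925260 = 125419639/32925260 ≈ 3.8092)
P = -22663/5421 (P = -4 - 979/5421 = -22663/5421 ≈ -4.1806)
d = -22663/5421 ≈ -4.1806
T - (d - t(-10, -34)) = 125419639/32925260 - (-22663/5421 - 1*(-34)) = 125419639/32925260 - (-22663/5421 + 34) = 125419639/32925260 - 1*161651/5421 = 125419639/32925260 - 161651/5421 = -4642501341241/178487834460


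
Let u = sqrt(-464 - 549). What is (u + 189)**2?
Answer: (189 + I*sqrt(1013))**2 ≈ 34708.0 + 12031.0*I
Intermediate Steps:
u = I*sqrt(1013) (u = sqrt(-1013) = I*sqrt(1013) ≈ 31.828*I)
(u + 189)**2 = (I*sqrt(1013) + 189)**2 = (189 + I*sqrt(1013))**2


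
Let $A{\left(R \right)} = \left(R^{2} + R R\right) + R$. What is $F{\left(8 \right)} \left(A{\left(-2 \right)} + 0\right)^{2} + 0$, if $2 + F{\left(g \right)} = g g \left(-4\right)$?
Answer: $-9288$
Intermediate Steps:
$F{\left(g \right)} = -2 - 4 g^{2}$ ($F{\left(g \right)} = -2 + g g \left(-4\right) = -2 + g^{2} \left(-4\right) = -2 - 4 g^{2}$)
$A{\left(R \right)} = R + 2 R^{2}$ ($A{\left(R \right)} = \left(R^{2} + R^{2}\right) + R = 2 R^{2} + R = R + 2 R^{2}$)
$F{\left(8 \right)} \left(A{\left(-2 \right)} + 0\right)^{2} + 0 = \left(-2 - 4 \cdot 8^{2}\right) \left(- 2 \left(1 + 2 \left(-2\right)\right) + 0\right)^{2} + 0 = \left(-2 - 256\right) \left(- 2 \left(1 - 4\right) + 0\right)^{2} + 0 = \left(-2 - 256\right) \left(\left(-2\right) \left(-3\right) + 0\right)^{2} + 0 = - 258 \left(6 + 0\right)^{2} + 0 = - 258 \cdot 6^{2} + 0 = \left(-258\right) 36 + 0 = -9288 + 0 = -9288$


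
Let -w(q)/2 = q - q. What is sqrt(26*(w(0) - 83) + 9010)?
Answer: 2*sqrt(1713) ≈ 82.777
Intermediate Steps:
w(q) = 0 (w(q) = -2*(q - q) = -2*0 = 0)
sqrt(26*(w(0) - 83) + 9010) = sqrt(26*(0 - 83) + 9010) = sqrt(26*(-83) + 9010) = sqrt(-2158 + 9010) = sqrt(6852) = 2*sqrt(1713)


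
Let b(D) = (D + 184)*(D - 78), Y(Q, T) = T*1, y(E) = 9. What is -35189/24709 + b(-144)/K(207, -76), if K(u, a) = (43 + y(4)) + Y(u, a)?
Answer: 9107141/24709 ≈ 368.58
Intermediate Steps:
Y(Q, T) = T
K(u, a) = 52 + a (K(u, a) = (43 + 9) + a = 52 + a)
b(D) = (-78 + D)*(184 + D) (b(D) = (184 + D)*(-78 + D) = (-78 + D)*(184 + D))
-35189/24709 + b(-144)/K(207, -76) = -35189/24709 + (-14352 + (-144)² + 106*(-144))/(52 - 76) = -35189*1/24709 + (-14352 + 20736 - 15264)/(-24) = -35189/24709 - 8880*(-1/24) = -35189/24709 + 370 = 9107141/24709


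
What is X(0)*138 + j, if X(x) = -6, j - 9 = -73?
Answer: -892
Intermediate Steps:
j = -64 (j = 9 - 73 = -64)
X(0)*138 + j = -6*138 - 64 = -828 - 64 = -892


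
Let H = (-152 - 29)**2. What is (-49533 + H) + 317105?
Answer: 300333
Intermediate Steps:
H = 32761 (H = (-181)**2 = 32761)
(-49533 + H) + 317105 = (-49533 + 32761) + 317105 = -16772 + 317105 = 300333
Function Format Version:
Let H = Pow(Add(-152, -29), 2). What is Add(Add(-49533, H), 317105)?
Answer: 300333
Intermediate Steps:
H = 32761 (H = Pow(-181, 2) = 32761)
Add(Add(-49533, H), 317105) = Add(Add(-49533, 32761), 317105) = Add(-16772, 317105) = 300333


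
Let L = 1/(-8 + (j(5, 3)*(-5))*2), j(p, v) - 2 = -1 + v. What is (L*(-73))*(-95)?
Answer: -6935/48 ≈ -144.48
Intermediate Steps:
j(p, v) = 1 + v (j(p, v) = 2 + (-1 + v) = 1 + v)
L = -1/48 (L = 1/(-8 + ((1 + 3)*(-5))*2) = 1/(-8 + (4*(-5))*2) = 1/(-8 - 20*2) = 1/(-8 - 40) = 1/(-48) = -1/48 ≈ -0.020833)
(L*(-73))*(-95) = -1/48*(-73)*(-95) = (73/48)*(-95) = -6935/48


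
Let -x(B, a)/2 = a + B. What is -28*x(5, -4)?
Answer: 56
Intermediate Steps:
x(B, a) = -2*B - 2*a (x(B, a) = -2*(a + B) = -2*(B + a) = -2*B - 2*a)
-28*x(5, -4) = -28*(-2*5 - 2*(-4)) = -28*(-10 + 8) = -28*(-2) = 56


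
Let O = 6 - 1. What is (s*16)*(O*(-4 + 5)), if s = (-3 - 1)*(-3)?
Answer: 960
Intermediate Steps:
O = 5
s = 12 (s = -4*(-3) = 12)
(s*16)*(O*(-4 + 5)) = (12*16)*(5*(-4 + 5)) = 192*(5*1) = 192*5 = 960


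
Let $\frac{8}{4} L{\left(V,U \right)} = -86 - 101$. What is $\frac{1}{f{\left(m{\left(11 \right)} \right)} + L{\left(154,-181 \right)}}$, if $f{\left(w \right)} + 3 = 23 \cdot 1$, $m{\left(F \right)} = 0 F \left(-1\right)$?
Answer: $- \frac{2}{147} \approx -0.013605$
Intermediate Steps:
$L{\left(V,U \right)} = - \frac{187}{2}$ ($L{\left(V,U \right)} = \frac{-86 - 101}{2} = \frac{1}{2} \left(-187\right) = - \frac{187}{2}$)
$m{\left(F \right)} = 0$ ($m{\left(F \right)} = 0 \left(-1\right) = 0$)
$f{\left(w \right)} = 20$ ($f{\left(w \right)} = -3 + 23 \cdot 1 = -3 + 23 = 20$)
$\frac{1}{f{\left(m{\left(11 \right)} \right)} + L{\left(154,-181 \right)}} = \frac{1}{20 - \frac{187}{2}} = \frac{1}{- \frac{147}{2}} = - \frac{2}{147}$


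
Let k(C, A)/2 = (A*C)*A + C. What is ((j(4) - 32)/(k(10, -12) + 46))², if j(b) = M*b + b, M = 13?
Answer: 16/241081 ≈ 6.6368e-5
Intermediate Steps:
k(C, A) = 2*C + 2*C*A² (k(C, A) = 2*((A*C)*A + C) = 2*(C*A² + C) = 2*(C + C*A²) = 2*C + 2*C*A²)
j(b) = 14*b (j(b) = 13*b + b = 14*b)
((j(4) - 32)/(k(10, -12) + 46))² = ((14*4 - 32)/(2*10*(1 + (-12)²) + 46))² = ((56 - 32)/(2*10*(1 + 144) + 46))² = (24/(2*10*145 + 46))² = (24/(2900 + 46))² = (24/2946)² = (24*(1/2946))² = (4/491)² = 16/241081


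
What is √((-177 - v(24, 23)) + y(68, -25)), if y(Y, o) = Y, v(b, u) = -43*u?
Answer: 4*√55 ≈ 29.665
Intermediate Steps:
√((-177 - v(24, 23)) + y(68, -25)) = √((-177 - (-43)*23) + 68) = √((-177 - 1*(-989)) + 68) = √((-177 + 989) + 68) = √(812 + 68) = √880 = 4*√55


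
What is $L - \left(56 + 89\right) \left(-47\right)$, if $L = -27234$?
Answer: $-20419$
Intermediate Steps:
$L - \left(56 + 89\right) \left(-47\right) = -27234 - \left(56 + 89\right) \left(-47\right) = -27234 - 145 \left(-47\right) = -27234 - -6815 = -27234 + 6815 = -20419$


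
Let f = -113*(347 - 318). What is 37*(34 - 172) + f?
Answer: -8383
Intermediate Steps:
f = -3277 (f = -113*29 = -3277)
37*(34 - 172) + f = 37*(34 - 172) - 3277 = 37*(-138) - 3277 = -5106 - 3277 = -8383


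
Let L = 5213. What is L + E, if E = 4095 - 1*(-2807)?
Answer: 12115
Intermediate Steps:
E = 6902 (E = 4095 + 2807 = 6902)
L + E = 5213 + 6902 = 12115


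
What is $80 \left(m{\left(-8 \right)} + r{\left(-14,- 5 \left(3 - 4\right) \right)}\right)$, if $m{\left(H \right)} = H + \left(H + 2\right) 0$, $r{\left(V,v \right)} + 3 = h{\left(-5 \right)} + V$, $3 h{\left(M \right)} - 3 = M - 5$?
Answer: $- \frac{6560}{3} \approx -2186.7$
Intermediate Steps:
$h{\left(M \right)} = - \frac{2}{3} + \frac{M}{3}$ ($h{\left(M \right)} = 1 + \frac{M - 5}{3} = 1 + \frac{-5 + M}{3} = 1 + \left(- \frac{5}{3} + \frac{M}{3}\right) = - \frac{2}{3} + \frac{M}{3}$)
$r{\left(V,v \right)} = - \frac{16}{3} + V$ ($r{\left(V,v \right)} = -3 + \left(\left(- \frac{2}{3} + \frac{1}{3} \left(-5\right)\right) + V\right) = -3 + \left(\left(- \frac{2}{3} - \frac{5}{3}\right) + V\right) = -3 + \left(- \frac{7}{3} + V\right) = - \frac{16}{3} + V$)
$m{\left(H \right)} = H$ ($m{\left(H \right)} = H + \left(2 + H\right) 0 = H + 0 = H$)
$80 \left(m{\left(-8 \right)} + r{\left(-14,- 5 \left(3 - 4\right) \right)}\right) = 80 \left(-8 - \frac{58}{3}\right) = 80 \left(- \frac{82}{3}\right) = - \frac{6560}{3}$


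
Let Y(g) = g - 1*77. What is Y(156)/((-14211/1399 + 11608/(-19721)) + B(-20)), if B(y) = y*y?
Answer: 2179584641/10739376877 ≈ 0.20295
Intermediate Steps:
Y(g) = -77 + g (Y(g) = g - 77 = -77 + g)
B(y) = y²
Y(156)/((-14211/1399 + 11608/(-19721)) + B(-20)) = (-77 + 156)/((-14211/1399 + 11608/(-19721)) + (-20)²) = 79/((-14211*1/1399 + 11608*(-1/19721)) + 400) = 79/((-14211/1399 - 11608/19721) + 400) = 79/(-296494723/27589679 + 400) = 79/(10739376877/27589679) = 79*(27589679/10739376877) = 2179584641/10739376877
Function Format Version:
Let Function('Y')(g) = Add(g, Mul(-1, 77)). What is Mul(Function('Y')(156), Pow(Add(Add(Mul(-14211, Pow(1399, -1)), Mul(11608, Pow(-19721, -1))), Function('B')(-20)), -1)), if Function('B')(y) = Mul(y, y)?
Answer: Rational(2179584641, 10739376877) ≈ 0.20295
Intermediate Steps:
Function('Y')(g) = Add(-77, g) (Function('Y')(g) = Add(g, -77) = Add(-77, g))
Function('B')(y) = Pow(y, 2)
Mul(Function('Y')(156), Pow(Add(Add(Mul(-14211, Pow(1399, -1)), Mul(11608, Pow(-19721, -1))), Function('B')(-20)), -1)) = Mul(Add(-77, 156), Pow(Add(Add(Mul(-14211, Pow(1399, -1)), Mul(11608, Pow(-19721, -1))), Pow(-20, 2)), -1)) = Mul(79, Pow(Add(Add(Mul(-14211, Rational(1, 1399)), Mul(11608, Rational(-1, 19721))), 400), -1)) = Mul(79, Pow(Add(Add(Rational(-14211, 1399), Rational(-11608, 19721)), 400), -1)) = Mul(79, Pow(Add(Rational(-296494723, 27589679), 400), -1)) = Mul(79, Pow(Rational(10739376877, 27589679), -1)) = Mul(79, Rational(27589679, 10739376877)) = Rational(2179584641, 10739376877)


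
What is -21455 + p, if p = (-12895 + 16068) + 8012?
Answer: -10270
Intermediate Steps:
p = 11185 (p = 3173 + 8012 = 11185)
-21455 + p = -21455 + 11185 = -10270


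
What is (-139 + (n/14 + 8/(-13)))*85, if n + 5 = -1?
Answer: -1083240/91 ≈ -11904.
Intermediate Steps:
n = -6 (n = -5 - 1 = -6)
(-139 + (n/14 + 8/(-13)))*85 = (-139 + (-6/14 + 8/(-13)))*85 = (-139 + (-6*1/14 + 8*(-1/13)))*85 = (-139 + (-3/7 - 8/13))*85 = (-139 - 95/91)*85 = -12744/91*85 = -1083240/91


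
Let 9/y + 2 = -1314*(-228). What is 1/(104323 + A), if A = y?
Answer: 299590/31254127579 ≈ 9.5856e-6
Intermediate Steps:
y = 9/299590 (y = 9/(-2 - 1314*(-228)) = 9/(-2 + 299592) = 9/299590 ≈ 3.0041e-5)
A = 9/299590 ≈ 3.0041e-5
1/(104323 + A) = 1/(104323 + 9/299590) = 1/(31254127579/299590) = 299590/31254127579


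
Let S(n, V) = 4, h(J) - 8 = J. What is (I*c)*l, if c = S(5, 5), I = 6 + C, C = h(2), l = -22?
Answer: -1408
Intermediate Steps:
h(J) = 8 + J
C = 10 (C = 8 + 2 = 10)
I = 16 (I = 6 + 10 = 16)
c = 4
(I*c)*l = (16*4)*(-22) = 64*(-22) = -1408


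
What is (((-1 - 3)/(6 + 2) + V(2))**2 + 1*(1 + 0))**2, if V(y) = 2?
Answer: 169/16 ≈ 10.563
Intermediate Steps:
(((-1 - 3)/(6 + 2) + V(2))**2 + 1*(1 + 0))**2 = (((-1 - 3)/(6 + 2) + 2)**2 + 1*(1 + 0))**2 = ((-4/8 + 2)**2 + 1*1)**2 = ((-4*1/8 + 2)**2 + 1)**2 = ((-1/2 + 2)**2 + 1)**2 = ((3/2)**2 + 1)**2 = (9/4 + 1)**2 = (13/4)**2 = 169/16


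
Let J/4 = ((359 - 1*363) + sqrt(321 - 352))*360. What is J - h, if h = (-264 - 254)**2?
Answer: -274084 + 1440*I*sqrt(31) ≈ -2.7408e+5 + 8017.6*I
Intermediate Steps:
J = -5760 + 1440*I*sqrt(31) (J = 4*(((359 - 1*363) + sqrt(321 - 352))*360) = 4*(((359 - 363) + sqrt(-31))*360) = 4*((-4 + I*sqrt(31))*360) = 4*(-1440 + 360*I*sqrt(31)) = -5760 + 1440*I*sqrt(31) ≈ -5760.0 + 8017.6*I)
h = 268324 (h = (-518)**2 = 268324)
J - h = (-5760 + 1440*I*sqrt(31)) - 1*268324 = (-5760 + 1440*I*sqrt(31)) - 268324 = -274084 + 1440*I*sqrt(31)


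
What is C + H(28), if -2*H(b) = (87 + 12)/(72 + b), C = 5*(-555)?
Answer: -555099/200 ≈ -2775.5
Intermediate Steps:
C = -2775
H(b) = -99/(2*(72 + b)) (H(b) = -(87 + 12)/(2*(72 + b)) = -99/(2*(72 + b)))
C + H(28) = -2775 - 99/(144 + 2*28) = -2775 - 99/(144 + 56) = -2775 - 99/200 = -555099/200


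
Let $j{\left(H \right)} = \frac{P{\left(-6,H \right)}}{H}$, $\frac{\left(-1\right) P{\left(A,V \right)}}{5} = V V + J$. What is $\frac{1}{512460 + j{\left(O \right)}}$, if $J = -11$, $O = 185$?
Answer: $\frac{37}{18926806} \approx 1.9549 \cdot 10^{-6}$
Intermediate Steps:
$P{\left(A,V \right)} = 55 - 5 V^{2}$ ($P{\left(A,V \right)} = - 5 \left(V V - 11\right) = - 5 \left(V^{2} - 11\right) = - 5 \left(-11 + V^{2}\right) = 55 - 5 V^{2}$)
$j{\left(H \right)} = \frac{55 - 5 H^{2}}{H}$
$\frac{1}{512460 + j{\left(O \right)}} = \frac{1}{512460 + \left(\left(-5\right) 185 + \frac{55}{185}\right)} = \frac{1}{512460 + \left(-925 + 55 \cdot \frac{1}{185}\right)} = \frac{1}{512460 + \left(-925 + \frac{11}{37}\right)} = \frac{1}{512460 - \frac{34214}{37}} = \frac{1}{\frac{18926806}{37}} = \frac{37}{18926806}$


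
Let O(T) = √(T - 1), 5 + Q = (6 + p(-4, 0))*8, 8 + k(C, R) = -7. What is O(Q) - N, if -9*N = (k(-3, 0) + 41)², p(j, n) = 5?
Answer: 676/9 + √82 ≈ 84.167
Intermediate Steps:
k(C, R) = -15 (k(C, R) = -8 - 7 = -15)
Q = 83 (Q = -5 + (6 + 5)*8 = -5 + 11*8 = -5 + 88 = 83)
O(T) = √(-1 + T)
N = -676/9 (N = -(-15 + 41)²/9 = -⅑*26² = -⅑*676 = -676/9 ≈ -75.111)
O(Q) - N = √(-1 + 83) - 1*(-676/9) = √82 + 676/9 = 676/9 + √82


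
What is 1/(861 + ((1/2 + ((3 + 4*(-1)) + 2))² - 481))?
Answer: 4/1529 ≈ 0.0026161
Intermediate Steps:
1/(861 + ((1/2 + ((3 + 4*(-1)) + 2))² - 481)) = 1/(861 + ((½ + ((3 - 4) + 2))² - 481)) = 1/(861 + ((½ + (-1 + 2))² - 481)) = 1/(861 + ((½ + 1)² - 481)) = 1/(861 + ((3/2)² - 481)) = 1/(861 + (9/4 - 481)) = 1/(861 - 1915/4) = 1/(1529/4) = 4/1529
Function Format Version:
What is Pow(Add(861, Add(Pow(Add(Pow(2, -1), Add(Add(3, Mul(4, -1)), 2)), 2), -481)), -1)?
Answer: Rational(4, 1529) ≈ 0.0026161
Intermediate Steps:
Pow(Add(861, Add(Pow(Add(Pow(2, -1), Add(Add(3, Mul(4, -1)), 2)), 2), -481)), -1) = Pow(Add(861, Add(Pow(Add(Rational(1, 2), Add(Add(3, -4), 2)), 2), -481)), -1) = Pow(Add(861, Add(Pow(Add(Rational(1, 2), Add(-1, 2)), 2), -481)), -1) = Pow(Add(861, Add(Pow(Add(Rational(1, 2), 1), 2), -481)), -1) = Pow(Add(861, Add(Pow(Rational(3, 2), 2), -481)), -1) = Pow(Add(861, Add(Rational(9, 4), -481)), -1) = Pow(Add(861, Rational(-1915, 4)), -1) = Pow(Rational(1529, 4), -1) = Rational(4, 1529)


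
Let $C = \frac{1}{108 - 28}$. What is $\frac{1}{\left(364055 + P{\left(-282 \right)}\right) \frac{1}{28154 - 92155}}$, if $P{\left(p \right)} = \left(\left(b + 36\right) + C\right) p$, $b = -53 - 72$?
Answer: $- \frac{2560040}{15565979} \approx -0.16446$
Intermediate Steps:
$b = -125$ ($b = -53 - 72 = -125$)
$C = \frac{1}{80} \approx 0.0125$
$P{\left(p \right)} = - \frac{7119 p}{80}$ ($P{\left(p \right)} = \left(\left(-125 + 36\right) + \frac{1}{80}\right) p = \left(-89 + \frac{1}{80}\right) p = - \frac{7119 p}{80}$)
$\frac{1}{\left(364055 + P{\left(-282 \right)}\right) \frac{1}{28154 - 92155}} = \frac{1}{\left(364055 - - \frac{1003779}{40}\right) \frac{1}{28154 - 92155}} = \frac{1}{\left(364055 + \frac{1003779}{40}\right) \frac{1}{-64001}} = \frac{1}{\frac{15565979}{40} \left(- \frac{1}{64001}\right)} = \frac{1}{- \frac{15565979}{2560040}} = - \frac{2560040}{15565979}$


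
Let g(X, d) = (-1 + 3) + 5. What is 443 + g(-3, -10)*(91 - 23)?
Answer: 919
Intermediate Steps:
g(X, d) = 7 (g(X, d) = 2 + 5 = 7)
443 + g(-3, -10)*(91 - 23) = 443 + 7*(91 - 23) = 443 + 7*68 = 443 + 476 = 919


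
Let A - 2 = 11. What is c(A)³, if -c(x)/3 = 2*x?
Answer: -474552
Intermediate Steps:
A = 13 (A = 2 + 11 = 13)
c(x) = -6*x
c(A)³ = (-6*13)³ = (-78)³ = -474552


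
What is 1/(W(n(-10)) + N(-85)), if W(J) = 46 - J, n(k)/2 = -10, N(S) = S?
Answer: -1/19 ≈ -0.052632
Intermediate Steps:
n(k) = -20 (n(k) = 2*(-10) = -20)
1/(W(n(-10)) + N(-85)) = 1/((46 - 1*(-20)) - 85) = 1/((46 + 20) - 85) = 1/(66 - 85) = 1/(-19) = -1/19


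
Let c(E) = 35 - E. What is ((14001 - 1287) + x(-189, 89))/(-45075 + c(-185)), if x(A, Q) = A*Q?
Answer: 4107/44855 ≈ 0.091562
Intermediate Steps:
((14001 - 1287) + x(-189, 89))/(-45075 + c(-185)) = ((14001 - 1287) - 189*89)/(-45075 + (35 - 1*(-185))) = (12714 - 16821)/(-45075 + (35 + 185)) = -4107/(-45075 + 220) = -4107/(-44855) = -4107*(-1/44855) = 4107/44855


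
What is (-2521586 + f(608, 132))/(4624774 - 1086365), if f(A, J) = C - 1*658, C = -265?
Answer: -2522509/3538409 ≈ -0.71289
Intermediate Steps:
f(A, J) = -923 (f(A, J) = -265 - 1*658 = -265 - 658 = -923)
(-2521586 + f(608, 132))/(4624774 - 1086365) = (-2521586 - 923)/(4624774 - 1086365) = -2522509/3538409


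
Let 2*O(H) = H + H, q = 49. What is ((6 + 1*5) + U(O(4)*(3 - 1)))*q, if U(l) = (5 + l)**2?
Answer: 8820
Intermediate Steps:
O(H) = H (O(H) = (H + H)/2 = (2*H)/2 = H)
((6 + 1*5) + U(O(4)*(3 - 1)))*q = ((6 + 1*5) + (5 + 4*(3 - 1))**2)*49 = ((6 + 5) + (5 + 4*2)**2)*49 = (11 + (5 + 8)**2)*49 = (11 + 13**2)*49 = (11 + 169)*49 = 180*49 = 8820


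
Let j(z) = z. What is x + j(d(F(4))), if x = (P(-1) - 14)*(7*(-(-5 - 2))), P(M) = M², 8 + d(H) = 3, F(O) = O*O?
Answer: -642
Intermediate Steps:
F(O) = O²
d(H) = -5 (d(H) = -8 + 3 = -5)
x = -637 (x = ((-1)² - 14)*(7*(-(-5 - 2))) = (1 - 14)*(7*(-1*(-7))) = -91*7 = -13*49 = -637)
x + j(d(F(4))) = -637 - 5 = -642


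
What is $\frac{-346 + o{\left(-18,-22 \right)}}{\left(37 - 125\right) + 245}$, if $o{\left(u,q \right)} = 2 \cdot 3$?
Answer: $- \frac{340}{157} \approx -2.1656$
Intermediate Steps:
$o{\left(u,q \right)} = 6$
$\frac{-346 + o{\left(-18,-22 \right)}}{\left(37 - 125\right) + 245} = \frac{-346 + 6}{\left(37 - 125\right) + 245} = - \frac{340}{\left(37 - 125\right) + 245} = - \frac{340}{-88 + 245} = - \frac{340}{157}$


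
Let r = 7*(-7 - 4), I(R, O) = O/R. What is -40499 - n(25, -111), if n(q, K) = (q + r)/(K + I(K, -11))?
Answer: -249274231/6155 ≈ -40500.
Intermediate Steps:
r = -77 (r = 7*(-11) = -77)
n(q, K) = (-77 + q)/(K - 11/K) (n(q, K) = (q - 77)/(K - 11/K) = (-77 + q)/(K - 11/K))
-40499 - n(25, -111) = -40499 - (-111)*(-77 + 25)/(-11 + (-111)**2) = -40499 - (-111)*(-52)/(-11 + 12321) = -40499 - (-111)*(-52)/12310 = -40499 - 1*2886/6155 = -40499 - 2886/6155 = -249274231/6155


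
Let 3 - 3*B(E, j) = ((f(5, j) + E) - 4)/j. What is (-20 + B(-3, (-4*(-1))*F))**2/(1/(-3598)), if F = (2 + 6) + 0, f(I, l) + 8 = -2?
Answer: -5874182951/4608 ≈ -1.2748e+6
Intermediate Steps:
f(I, l) = -10 (f(I, l) = -8 - 2 = -10)
F = 8 (F = 8 + 0 = 8)
B(E, j) = 1 - (-14 + E)/(3*j) (B(E, j) = 1 - ((-10 + E) - 4)/(3*j) = 1 - (-14 + E)/(3*j))
(-20 + B(-3, (-4*(-1))*F))**2/(1/(-3598)) = (-20 + (14 - 1*(-3) + 3*(-4*(-1)*8))/(3*((-4*(-1)*8))))**2/(1/(-3598)) = (-20 + (14 + 3 + 3*(4*8))/(3*((4*8))))**2/(-1/3598) = (-20 + (1/3)*(14 + 3 + 3*32)/32)**2*(-3598) = (-20 + (1/3)*(1/32)*(14 + 3 + 96))**2*(-3598) = (-20 + (1/3)*(1/32)*113)**2*(-3598) = (-20 + 113/96)**2*(-3598) = (-1807/96)**2*(-3598) = (3265249/9216)*(-3598) = -5874182951/4608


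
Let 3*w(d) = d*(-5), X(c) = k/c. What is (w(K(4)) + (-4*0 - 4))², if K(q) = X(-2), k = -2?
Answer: 289/9 ≈ 32.111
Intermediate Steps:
X(c) = -2/c
K(q) = 1 (K(q) = -2/(-2) = -2*(-½) = 1)
w(d) = -5*d/3 (w(d) = (d*(-5))/3 = (-5*d)/3 = -5*d/3)
(w(K(4)) + (-4*0 - 4))² = (-5/3*1 + (-4*0 - 4))² = (-5/3 + (0 - 4))² = (-5/3 - 4)² = (-17/3)² = 289/9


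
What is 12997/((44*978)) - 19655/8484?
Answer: -20431317/10141208 ≈ -2.0147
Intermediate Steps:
12997/((44*978)) - 19655/8484 = 12997/43032 - 19655*1/8484 = 12997*(1/43032) - 19655/8484 = 12997/43032 - 19655/8484 = -20431317/10141208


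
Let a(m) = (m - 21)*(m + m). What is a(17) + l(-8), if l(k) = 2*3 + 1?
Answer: -129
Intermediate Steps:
l(k) = 7 (l(k) = 6 + 1 = 7)
a(m) = 2*m*(-21 + m) (a(m) = (-21 + m)*(2*m) = 2*m*(-21 + m))
a(17) + l(-8) = 2*17*(-21 + 17) + 7 = 2*17*(-4) + 7 = -136 + 7 = -129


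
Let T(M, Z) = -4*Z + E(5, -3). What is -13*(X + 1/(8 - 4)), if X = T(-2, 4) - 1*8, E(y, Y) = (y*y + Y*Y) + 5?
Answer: -793/4 ≈ -198.25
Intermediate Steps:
E(y, Y) = 5 + Y² + y² (E(y, Y) = (y² + Y²) + 5 = (Y² + y²) + 5 = 5 + Y² + y²)
T(M, Z) = 39 - 4*Z (T(M, Z) = -4*Z + (5 + (-3)² + 5²) = -4*Z + (5 + 9 + 25) = -4*Z + 39 = 39 - 4*Z)
X = 15 (X = (39 - 4*4) - 1*8 = (39 - 16) - 8 = 23 - 8 = 15)
-13*(X + 1/(8 - 4)) = -13*(15 + 1/(8 - 4)) = -13*(15 + 1/4) = -13*(15 + ¼) = -13*61/4 = -793/4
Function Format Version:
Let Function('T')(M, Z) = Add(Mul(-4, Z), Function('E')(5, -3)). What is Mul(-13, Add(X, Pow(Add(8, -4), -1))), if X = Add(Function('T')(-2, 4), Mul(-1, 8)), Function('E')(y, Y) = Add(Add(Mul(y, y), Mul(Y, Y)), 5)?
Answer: Rational(-793, 4) ≈ -198.25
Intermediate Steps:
Function('E')(y, Y) = Add(5, Pow(Y, 2), Pow(y, 2)) (Function('E')(y, Y) = Add(Add(Pow(y, 2), Pow(Y, 2)), 5) = Add(Add(Pow(Y, 2), Pow(y, 2)), 5) = Add(5, Pow(Y, 2), Pow(y, 2)))
Function('T')(M, Z) = Add(39, Mul(-4, Z)) (Function('T')(M, Z) = Add(Mul(-4, Z), Add(5, Pow(-3, 2), Pow(5, 2))) = Add(Mul(-4, Z), Add(5, 9, 25)) = Add(Mul(-4, Z), 39) = Add(39, Mul(-4, Z)))
X = 15 (X = Add(Add(39, Mul(-4, 4)), Mul(-1, 8)) = Add(Add(39, -16), -8) = Add(23, -8) = 15)
Mul(-13, Add(X, Pow(Add(8, -4), -1))) = Mul(-13, Add(15, Pow(Add(8, -4), -1))) = Mul(-13, Add(15, Pow(4, -1))) = Mul(-13, Add(15, Rational(1, 4))) = Mul(-13, Rational(61, 4)) = Rational(-793, 4)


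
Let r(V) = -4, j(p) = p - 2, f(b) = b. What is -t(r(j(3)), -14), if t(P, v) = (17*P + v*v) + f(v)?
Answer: -114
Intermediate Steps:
j(p) = -2 + p
t(P, v) = v + v² + 17*P (t(P, v) = (17*P + v*v) + v = (17*P + v²) + v = (v² + 17*P) + v = v + v² + 17*P)
-t(r(j(3)), -14) = -(-14 + (-14)² + 17*(-4)) = -(-14 + 196 - 68) = -1*114 = -114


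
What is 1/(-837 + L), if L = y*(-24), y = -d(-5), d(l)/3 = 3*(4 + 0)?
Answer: 1/27 ≈ 0.037037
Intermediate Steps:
d(l) = 36 (d(l) = 3*(3*(4 + 0)) = 3*(3*4) = 3*12 = 36)
y = -36 (y = -1*36 = -36)
L = 864 (L = -36*(-24) = 864)
1/(-837 + L) = 1/(-837 + 864) = 1/27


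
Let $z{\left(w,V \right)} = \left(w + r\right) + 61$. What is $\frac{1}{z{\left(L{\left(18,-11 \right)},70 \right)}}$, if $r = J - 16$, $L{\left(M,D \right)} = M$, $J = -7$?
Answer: $\frac{1}{56} \approx 0.017857$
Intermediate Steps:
$r = -23$ ($r = -7 - 16 = -23$)
$z{\left(w,V \right)} = 38 + w$ ($z{\left(w,V \right)} = \left(w - 23\right) + 61 = \left(-23 + w\right) + 61 = 38 + w$)
$\frac{1}{z{\left(L{\left(18,-11 \right)},70 \right)}} = \frac{1}{38 + 18} = \frac{1}{56}$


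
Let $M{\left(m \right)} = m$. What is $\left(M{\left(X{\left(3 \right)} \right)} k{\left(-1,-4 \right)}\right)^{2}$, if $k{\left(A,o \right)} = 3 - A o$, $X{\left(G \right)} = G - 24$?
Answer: $441$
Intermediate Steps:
$X{\left(G \right)} = -24 + G$ ($X{\left(G \right)} = G - 24 = -24 + G$)
$k{\left(A,o \right)} = 3 - A o$
$\left(M{\left(X{\left(3 \right)} \right)} k{\left(-1,-4 \right)}\right)^{2} = \left(\left(-24 + 3\right) \left(3 - \left(-1\right) \left(-4\right)\right)\right)^{2} = \left(- 21 \left(3 - 4\right)\right)^{2} = \left(\left(-21\right) \left(-1\right)\right)^{2} = 21^{2} = 441$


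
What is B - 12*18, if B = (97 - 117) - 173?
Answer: -409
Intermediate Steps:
B = -193 (B = -20 - 173 = -193)
B - 12*18 = -193 - 12*18 = -193 - 216 = -409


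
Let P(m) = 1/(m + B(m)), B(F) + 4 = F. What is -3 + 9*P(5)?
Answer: -3/2 ≈ -1.5000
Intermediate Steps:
B(F) = -4 + F
P(m) = 1/(-4 + 2*m) (P(m) = 1/(m + (-4 + m)) = 1/(-4 + 2*m))
-3 + 9*P(5) = -3 + 9*(1/(2*(-2 + 5))) = -3 + 9*((1/2)/3) = -3 + 9*((1/2)*(1/3)) = -3 + 9*(1/6) = -3 + 3/2 = -3/2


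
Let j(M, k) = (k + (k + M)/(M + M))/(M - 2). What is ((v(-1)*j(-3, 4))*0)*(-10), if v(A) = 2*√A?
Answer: 0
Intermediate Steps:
j(M, k) = (k + (M + k)/(2*M))/(-2 + M) (j(M, k) = (k + (M + k)/((2*M)))/(-2 + M) = (k + (M + k)*(1/(2*M)))/(-2 + M) = (k + (M + k)/(2*M))/(-2 + M))
((v(-1)*j(-3, 4))*0)*(-10) = (((2*√(-1))*((½)*(-3 + 4 + 2*(-3)*4)/(-3*(-2 - 3))))*0)*(-10) = (((2*I)*((½)*(-⅓)*(-3 + 4 - 24)/(-5)))*0)*(-10) = (((2*I)*((½)*(-⅓)*(-⅕)*(-23)))*0)*(-10) = (((2*I)*(-23/30))*0)*(-10) = (-23*I/15*0)*(-10) = 0*(-10) = 0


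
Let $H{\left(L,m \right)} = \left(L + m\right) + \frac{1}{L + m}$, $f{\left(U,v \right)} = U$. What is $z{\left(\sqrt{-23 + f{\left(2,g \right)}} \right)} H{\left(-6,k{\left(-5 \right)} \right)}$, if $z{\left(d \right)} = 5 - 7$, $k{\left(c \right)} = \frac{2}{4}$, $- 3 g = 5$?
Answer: $\frac{125}{11} \approx 11.364$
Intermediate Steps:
$g = - \frac{5}{3}$ ($g = \left(- \frac{1}{3}\right) 5 = - \frac{5}{3} \approx -1.6667$)
$k{\left(c \right)} = \frac{1}{2}$ ($k{\left(c \right)} = 2 \cdot \frac{1}{4} = \frac{1}{2}$)
$z{\left(d \right)} = -2$ ($z{\left(d \right)} = 5 - 7 = -2$)
$H{\left(L,m \right)} = L + m + \frac{1}{L + m}$
$z{\left(\sqrt{-23 + f{\left(2,g \right)}} \right)} H{\left(-6,k{\left(-5 \right)} \right)} = - 2 \frac{1 + \left(-6\right)^{2} + \left(\frac{1}{2}\right)^{2} + 2 \left(-6\right) \frac{1}{2}}{-6 + \frac{1}{2}} = - 2 \frac{1 + 36 + \frac{1}{4} - 6}{- \frac{11}{2}} = - 2 \left(\left(- \frac{2}{11}\right) \frac{125}{4}\right) = \left(-2\right) \left(- \frac{125}{22}\right) = \frac{125}{11}$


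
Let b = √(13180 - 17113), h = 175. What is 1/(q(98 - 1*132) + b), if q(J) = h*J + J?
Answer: -5984/35812189 - 3*I*√437/35812189 ≈ -0.00016709 - 1.7512e-6*I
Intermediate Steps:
b = 3*I*√437 (b = √(-3933) = 3*I*√437 ≈ 62.714*I)
q(J) = 176*J (q(J) = 175*J + J = 176*J)
1/(q(98 - 1*132) + b) = 1/(176*(98 - 1*132) + 3*I*√437) = 1/(176*(98 - 132) + 3*I*√437) = 1/(176*(-34) + 3*I*√437) = 1/(-5984 + 3*I*√437)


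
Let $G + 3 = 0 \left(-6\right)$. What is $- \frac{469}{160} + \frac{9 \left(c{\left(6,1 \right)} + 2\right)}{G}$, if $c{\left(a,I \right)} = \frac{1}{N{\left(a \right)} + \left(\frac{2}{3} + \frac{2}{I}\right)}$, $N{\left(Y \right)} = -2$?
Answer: $- \frac{2149}{160} \approx -13.431$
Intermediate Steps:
$G = -3$ ($G = -3 + 0 \left(-6\right) = -3 + 0 = -3$)
$c{\left(a,I \right)} = \frac{1}{- \frac{4}{3} + \frac{2}{I}}$ ($c{\left(a,I \right)} = \frac{1}{-2 + \left(\frac{2}{3} + \frac{2}{I}\right)} = \frac{1}{- \frac{4}{3} + \frac{2}{I}}$)
$- \frac{469}{160} + \frac{9 \left(c{\left(6,1 \right)} + 2\right)}{G} = - \frac{469}{160} + \frac{9 \left(\frac{3}{2} \cdot 1 \frac{1}{3 - 2} + 2\right)}{-3} = \left(-469\right) \frac{1}{160} + 9 \left(\frac{3}{2} \cdot 1 \frac{1}{3 - 2} + 2\right) \left(- \frac{1}{3}\right) = - \frac{469}{160} + 9 \left(\frac{3}{2} \cdot 1 \cdot 1^{-1} + 2\right) \left(- \frac{1}{3}\right) = - \frac{469}{160} + 9 \left(\frac{3}{2} \cdot 1 \cdot 1 + 2\right) \left(- \frac{1}{3}\right) = - \frac{469}{160} + 9 \left(\frac{3}{2} + 2\right) \left(- \frac{1}{3}\right) = - \frac{469}{160} + 9 \cdot \frac{7}{2} \left(- \frac{1}{3}\right) = - \frac{469}{160} + \frac{63}{2} \left(- \frac{1}{3}\right) = - \frac{469}{160} - \frac{21}{2} = - \frac{2149}{160}$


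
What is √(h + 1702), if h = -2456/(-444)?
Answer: 4*√1314906/111 ≈ 41.322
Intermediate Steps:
h = 614/111 (h = -2456*(-1/444) = 614/111 ≈ 5.5315)
√(h + 1702) = √(614/111 + 1702) = √(189536/111) = 4*√1314906/111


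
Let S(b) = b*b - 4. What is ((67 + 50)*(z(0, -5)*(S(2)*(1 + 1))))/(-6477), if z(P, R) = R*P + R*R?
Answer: 0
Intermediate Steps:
S(b) = -4 + b**2 (S(b) = b**2 - 4 = -4 + b**2)
z(P, R) = R**2 + P*R (z(P, R) = P*R + R**2 = R**2 + P*R)
((67 + 50)*(z(0, -5)*(S(2)*(1 + 1))))/(-6477) = ((67 + 50)*((-5*(0 - 5))*((-4 + 2**2)*(1 + 1))))/(-6477) = (117*((-5*(-5))*((-4 + 4)*2)))*(-1/6477) = (117*(25*(0*2)))*(-1/6477) = (117*(25*0))*(-1/6477) = (117*0)*(-1/6477) = 0*(-1/6477) = 0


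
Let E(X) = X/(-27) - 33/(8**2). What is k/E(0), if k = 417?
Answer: -8896/11 ≈ -808.73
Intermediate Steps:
E(X) = -33/64 - X/27 (E(X) = X*(-1/27) - 33/64 = -X/27 - 33*1/64 = -X/27 - 33/64 = -33/64 - X/27)
k/E(0) = 417/(-33/64 - 1/27*0) = 417/(-33/64 + 0) = 417/(-33/64) = 417*(-64/33) = -8896/11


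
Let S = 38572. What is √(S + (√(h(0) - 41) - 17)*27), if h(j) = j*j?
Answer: √(38113 + 27*I*√41) ≈ 195.23 + 0.4428*I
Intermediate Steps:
h(j) = j²
√(S + (√(h(0) - 41) - 17)*27) = √(38572 + (√(0² - 41) - 17)*27) = √(38572 + (√(0 - 41) - 17)*27) = √(38572 + (√(-41) - 17)*27) = √(38572 + (I*√41 - 17)*27) = √(38572 + (-17 + I*√41)*27) = √(38572 + (-459 + 27*I*√41)) = √(38113 + 27*I*√41)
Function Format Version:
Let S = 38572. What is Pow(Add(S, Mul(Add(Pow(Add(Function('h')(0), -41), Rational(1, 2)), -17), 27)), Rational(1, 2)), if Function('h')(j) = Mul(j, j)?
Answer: Pow(Add(38113, Mul(27, I, Pow(41, Rational(1, 2)))), Rational(1, 2)) ≈ Add(195.23, Mul(0.4428, I))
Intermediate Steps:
Function('h')(j) = Pow(j, 2)
Pow(Add(S, Mul(Add(Pow(Add(Function('h')(0), -41), Rational(1, 2)), -17), 27)), Rational(1, 2)) = Pow(Add(38572, Mul(Add(Pow(Add(Pow(0, 2), -41), Rational(1, 2)), -17), 27)), Rational(1, 2)) = Pow(Add(38572, Mul(Add(Pow(Add(0, -41), Rational(1, 2)), -17), 27)), Rational(1, 2)) = Pow(Add(38572, Mul(Add(Pow(-41, Rational(1, 2)), -17), 27)), Rational(1, 2)) = Pow(Add(38572, Mul(Add(Mul(I, Pow(41, Rational(1, 2))), -17), 27)), Rational(1, 2)) = Pow(Add(38572, Mul(Add(-17, Mul(I, Pow(41, Rational(1, 2)))), 27)), Rational(1, 2)) = Pow(Add(38572, Add(-459, Mul(27, I, Pow(41, Rational(1, 2))))), Rational(1, 2)) = Pow(Add(38113, Mul(27, I, Pow(41, Rational(1, 2)))), Rational(1, 2))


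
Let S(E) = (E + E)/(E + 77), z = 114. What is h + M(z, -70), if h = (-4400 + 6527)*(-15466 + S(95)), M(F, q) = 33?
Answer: -2828866749/86 ≈ -3.2894e+7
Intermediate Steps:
S(E) = 2*E/(77 + E) (S(E) = (2*E)/(77 + E) = 2*E/(77 + E))
h = -2828869587/86 (h = (-4400 + 6527)*(-15466 + 2*95/(77 + 95)) = 2127*(-15466 + 2*95/172) = 2127*(-15466 + 2*95*(1/172)) = 2127*(-15466 + 95/86) = 2127*(-1329981/86) = -2828869587/86 ≈ -3.2894e+7)
h + M(z, -70) = -2828869587/86 + 33 = -2828866749/86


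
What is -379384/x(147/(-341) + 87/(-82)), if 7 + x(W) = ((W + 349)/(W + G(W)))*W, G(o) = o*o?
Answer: 2609972228/4906665 ≈ 531.92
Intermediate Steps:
G(o) = o²
x(W) = -7 + W*(349 + W)/(W + W²) (x(W) = -7 + ((W + 349)/(W + W²))*W = -7 + ((349 + W)/(W + W²))*W = -7 + W*(349 + W)/(W + W²))
-379384/x(147/(-341) + 87/(-82)) = -379384*(1 + (147/(-341) + 87/(-82)))/(6*(57 - (147/(-341) + 87/(-82)))) = -379384*(1 + (147*(-1/341) + 87*(-1/82)))/(6*(57 - (147*(-1/341) + 87*(-1/82)))) = -379384*(1 + (-147/341 - 87/82))/(6*(57 - (-147/341 - 87/82))) = -379384*(1 - 41721/27962)/(6*(57 - 1*(-41721/27962))) = -379384*(-13759/(167772*(57 + 41721/27962))) = -379384/(6*(-27962/13759)*(1635555/27962)) = -379384/(-9813330/13759) = -379384*(-13759/9813330) = 2609972228/4906665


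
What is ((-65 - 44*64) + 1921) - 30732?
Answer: -31692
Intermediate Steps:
((-65 - 44*64) + 1921) - 30732 = ((-65 - 2816) + 1921) - 30732 = (-2881 + 1921) - 30732 = -960 - 30732 = -31692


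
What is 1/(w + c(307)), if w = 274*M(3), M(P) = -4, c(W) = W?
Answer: -1/789 ≈ -0.0012674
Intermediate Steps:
w = -1096 (w = 274*(-4) = -1096)
1/(w + c(307)) = 1/(-1096 + 307) = 1/(-789) = -1/789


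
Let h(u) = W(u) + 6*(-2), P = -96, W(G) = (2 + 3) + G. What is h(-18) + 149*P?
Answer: -14329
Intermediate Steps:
W(G) = 5 + G
h(u) = -7 + u (h(u) = (5 + u) + 6*(-2) = (5 + u) - 12 = -7 + u)
h(-18) + 149*P = (-7 - 18) + 149*(-96) = -25 - 14304 = -14329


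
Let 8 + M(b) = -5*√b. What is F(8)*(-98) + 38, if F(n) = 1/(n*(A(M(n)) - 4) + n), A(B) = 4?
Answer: 103/4 ≈ 25.750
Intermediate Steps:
M(b) = -8 - 5*√b
F(n) = 1/n (F(n) = 1/(n*(4 - 4) + n) = 1/(n*0 + n) = 1/(0 + n) = 1/n)
F(8)*(-98) + 38 = -98/8 + 38 = (⅛)*(-98) + 38 = -49/4 + 38 = 103/4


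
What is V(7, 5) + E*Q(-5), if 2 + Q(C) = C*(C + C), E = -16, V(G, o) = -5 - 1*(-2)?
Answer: -771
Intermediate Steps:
V(G, o) = -3 (V(G, o) = -5 + 2 = -3)
Q(C) = -2 + 2*C² (Q(C) = -2 + C*(C + C) = -2 + C*(2*C) = -2 + 2*C²)
V(7, 5) + E*Q(-5) = -3 - 16*(-2 + 2*(-5)²) = -3 - 16*(-2 + 2*25) = -3 - 16*(-2 + 50) = -3 - 16*48 = -3 - 768 = -771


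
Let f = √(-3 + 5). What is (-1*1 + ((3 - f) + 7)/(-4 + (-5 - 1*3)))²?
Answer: (22 - √2)²/144 ≈ 2.9429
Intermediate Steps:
f = √2 ≈ 1.4142
(-1*1 + ((3 - f) + 7)/(-4 + (-5 - 1*3)))² = (-1*1 + ((3 - √2) + 7)/(-4 + (-5 - 1*3)))² = (-1 + (10 - √2)/(-4 + (-5 - 3)))² = (-1 + (10 - √2)/(-4 - 8))² = (-1 + (10 - √2)/(-12))² = (-1 + (10 - √2)*(-1/12))² = (-1 + (-⅚ + √2/12))² = (-11/6 + √2/12)²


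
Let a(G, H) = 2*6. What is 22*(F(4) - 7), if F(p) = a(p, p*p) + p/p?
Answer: 132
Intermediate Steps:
a(G, H) = 12
F(p) = 13 (F(p) = 12 + p/p = 12 + 1 = 13)
22*(F(4) - 7) = 22*(13 - 7) = 22*6 = 132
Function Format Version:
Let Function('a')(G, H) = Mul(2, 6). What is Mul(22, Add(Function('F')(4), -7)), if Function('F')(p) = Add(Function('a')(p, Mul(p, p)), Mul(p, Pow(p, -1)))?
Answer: 132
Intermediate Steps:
Function('a')(G, H) = 12
Function('F')(p) = 13 (Function('F')(p) = Add(12, Mul(p, Pow(p, -1))) = Add(12, 1) = 13)
Mul(22, Add(Function('F')(4), -7)) = Mul(22, Add(13, -7)) = Mul(22, 6) = 132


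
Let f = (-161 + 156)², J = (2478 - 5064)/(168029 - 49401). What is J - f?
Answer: -1484143/59314 ≈ -25.022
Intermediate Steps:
J = -1293/59314 (J = -2586/118628 = -2586*1/118628 = -1293/59314 ≈ -0.021799)
f = 25 (f = (-5)² = 25)
J - f = -1293/59314 - 1*25 = -1293/59314 - 25 = -1484143/59314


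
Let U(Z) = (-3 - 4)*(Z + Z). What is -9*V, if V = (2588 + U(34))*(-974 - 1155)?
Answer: 40468032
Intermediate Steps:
U(Z) = -14*Z
V = -4496448 (V = (2588 - 14*34)*(-974 - 1155) = (2588 - 476)*(-2129) = 2112*(-2129) = -4496448)
-9*V = -9*(-4496448) = 40468032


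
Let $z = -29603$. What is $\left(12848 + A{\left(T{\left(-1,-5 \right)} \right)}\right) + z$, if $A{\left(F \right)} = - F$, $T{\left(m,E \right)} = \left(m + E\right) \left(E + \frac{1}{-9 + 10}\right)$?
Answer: $-16779$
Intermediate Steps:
$T{\left(m,E \right)} = \left(1 + E\right) \left(E + m\right)$ ($T{\left(m,E \right)} = \left(E + m\right) \left(E + 1^{-1}\right) = \left(E + m\right) \left(E + 1\right) = \left(E + m\right) \left(1 + E\right) = \left(1 + E\right) \left(E + m\right)$)
$\left(12848 + A{\left(T{\left(-1,-5 \right)} \right)}\right) + z = \left(12848 - \left(-5 - 1 + \left(-5\right)^{2} - -5\right)\right) - 29603 = \left(12848 - \left(-5 - 1 + 25 + 5\right)\right) - 29603 = \left(12848 - 24\right) - 29603 = 12824 - 29603 = -16779$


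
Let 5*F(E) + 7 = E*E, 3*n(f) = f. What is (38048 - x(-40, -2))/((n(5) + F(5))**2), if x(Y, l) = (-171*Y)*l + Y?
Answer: 11647800/6241 ≈ 1866.3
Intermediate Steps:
n(f) = f/3
x(Y, l) = Y - 171*Y*l (x(Y, l) = -171*Y*l + Y = Y - 171*Y*l)
F(E) = -7/5 + E**2/5 (F(E) = -7/5 + (E*E)/5 = -7/5 + E**2/5)
(38048 - x(-40, -2))/((n(5) + F(5))**2) = (38048 - (-40)*(1 - 171*(-2)))/(((1/3)*5 + (-7/5 + (1/5)*5**2))**2) = (38048 - (-40)*(1 + 342))/((5/3 + (-7/5 + (1/5)*25))**2) = (38048 - (-40)*343)/((5/3 + (-7/5 + 5))**2) = (38048 - 1*(-13720))/((5/3 + 18/5)**2) = (38048 + 13720)/((79/15)**2) = 51768/(6241/225) = 51768*(225/6241) = 11647800/6241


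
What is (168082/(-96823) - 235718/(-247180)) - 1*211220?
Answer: -2527542774067823/11966354570 ≈ -2.1122e+5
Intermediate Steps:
(168082/(-96823) - 235718/(-247180)) - 1*211220 = (168082*(-1/96823) - 235718*(-1/247180)) - 211220 = (-168082/96823 + 117859/123590) - 211220 = -9361792423/11966354570 - 211220 = -2527542774067823/11966354570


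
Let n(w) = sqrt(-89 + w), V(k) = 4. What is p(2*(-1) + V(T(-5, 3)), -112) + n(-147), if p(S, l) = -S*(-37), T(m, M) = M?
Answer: 74 + 2*I*sqrt(59) ≈ 74.0 + 15.362*I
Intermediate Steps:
p(S, l) = 37*S (p(S, l) = -(-37)*S = 37*S)
p(2*(-1) + V(T(-5, 3)), -112) + n(-147) = 37*(2*(-1) + 4) + sqrt(-89 - 147) = 37*(-2 + 4) + sqrt(-236) = 37*2 + 2*I*sqrt(59) = 74 + 2*I*sqrt(59)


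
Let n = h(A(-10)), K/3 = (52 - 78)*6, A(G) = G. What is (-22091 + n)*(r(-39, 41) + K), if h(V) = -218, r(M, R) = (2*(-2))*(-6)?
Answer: 9905196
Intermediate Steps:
r(M, R) = 24 (r(M, R) = -4*(-6) = 24)
K = -468 (K = 3*((52 - 78)*6) = 3*(-26*6) = 3*(-156) = -468)
n = -218
(-22091 + n)*(r(-39, 41) + K) = (-22091 - 218)*(24 - 468) = -22309*(-444) = 9905196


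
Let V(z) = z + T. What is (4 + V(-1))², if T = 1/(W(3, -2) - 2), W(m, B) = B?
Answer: 121/16 ≈ 7.5625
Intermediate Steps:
T = -¼ (T = 1/(-2 - 2) = 1/(-4) = -¼ ≈ -0.25000)
V(z) = -¼ + z (V(z) = z - ¼ = -¼ + z)
(4 + V(-1))² = (4 + (-¼ - 1))² = (4 - 5/4)² = (11/4)² = 121/16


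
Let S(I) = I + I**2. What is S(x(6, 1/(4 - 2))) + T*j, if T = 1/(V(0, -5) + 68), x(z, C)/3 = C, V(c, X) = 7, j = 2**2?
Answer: 1141/300 ≈ 3.8033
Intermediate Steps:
j = 4
x(z, C) = 3*C
T = 1/75 (T = 1/(7 + 68) = 1/75 ≈ 0.013333)
S(x(6, 1/(4 - 2))) + T*j = (3/(4 - 2))*(1 + 3/(4 - 2)) + (1/75)*4 = (3/2)*(1 + 3/2) + 4/75 = (3*(1/2))*(1 + 3*(1/2)) + 4/75 = 3*(1 + 3/2)/2 + 4/75 = (3/2)*(5/2) + 4/75 = 15/4 + 4/75 = 1141/300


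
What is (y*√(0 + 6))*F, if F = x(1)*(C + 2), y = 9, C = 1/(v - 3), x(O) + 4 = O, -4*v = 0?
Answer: -45*√6 ≈ -110.23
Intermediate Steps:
v = 0 (v = -¼*0 = 0)
x(O) = -4 + O
C = -⅓ (C = 1/(0 - 3) = 1/(-3) = -⅓ ≈ -0.33333)
F = -5 (F = (-4 + 1)*(-⅓ + 2) = -3*5/3 = -5)
(y*√(0 + 6))*F = (9*√(0 + 6))*(-5) = (9*√6)*(-5) = -45*√6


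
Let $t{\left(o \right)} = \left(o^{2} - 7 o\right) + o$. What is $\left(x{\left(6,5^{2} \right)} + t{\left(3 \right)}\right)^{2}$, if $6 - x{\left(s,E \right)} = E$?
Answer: $784$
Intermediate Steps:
$x{\left(s,E \right)} = 6 - E$
$t{\left(o \right)} = o^{2} - 6 o$
$\left(x{\left(6,5^{2} \right)} + t{\left(3 \right)}\right)^{2} = \left(\left(6 - 5^{2}\right) + 3 \left(-6 + 3\right)\right)^{2} = \left(\left(6 - 25\right) + 3 \left(-3\right)\right)^{2} = \left(\left(6 - 25\right) - 9\right)^{2} = \left(-19 - 9\right)^{2} = \left(-28\right)^{2} = 784$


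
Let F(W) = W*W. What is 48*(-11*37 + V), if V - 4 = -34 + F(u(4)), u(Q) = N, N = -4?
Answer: -20208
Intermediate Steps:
u(Q) = -4
F(W) = W²
V = -14 (V = 4 + (-34 + (-4)²) = 4 + (-34 + 16) = 4 - 18 = -14)
48*(-11*37 + V) = 48*(-11*37 - 14) = 48*(-407 - 14) = 48*(-421) = -20208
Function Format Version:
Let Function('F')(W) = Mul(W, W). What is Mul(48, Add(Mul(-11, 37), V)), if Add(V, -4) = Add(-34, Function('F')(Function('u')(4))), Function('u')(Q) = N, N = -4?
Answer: -20208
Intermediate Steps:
Function('u')(Q) = -4
Function('F')(W) = Pow(W, 2)
V = -14 (V = Add(4, Add(-34, Pow(-4, 2))) = Add(4, Add(-34, 16)) = Add(4, -18) = -14)
Mul(48, Add(Mul(-11, 37), V)) = Mul(48, Add(Mul(-11, 37), -14)) = Mul(48, Add(-407, -14)) = Mul(48, -421) = -20208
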